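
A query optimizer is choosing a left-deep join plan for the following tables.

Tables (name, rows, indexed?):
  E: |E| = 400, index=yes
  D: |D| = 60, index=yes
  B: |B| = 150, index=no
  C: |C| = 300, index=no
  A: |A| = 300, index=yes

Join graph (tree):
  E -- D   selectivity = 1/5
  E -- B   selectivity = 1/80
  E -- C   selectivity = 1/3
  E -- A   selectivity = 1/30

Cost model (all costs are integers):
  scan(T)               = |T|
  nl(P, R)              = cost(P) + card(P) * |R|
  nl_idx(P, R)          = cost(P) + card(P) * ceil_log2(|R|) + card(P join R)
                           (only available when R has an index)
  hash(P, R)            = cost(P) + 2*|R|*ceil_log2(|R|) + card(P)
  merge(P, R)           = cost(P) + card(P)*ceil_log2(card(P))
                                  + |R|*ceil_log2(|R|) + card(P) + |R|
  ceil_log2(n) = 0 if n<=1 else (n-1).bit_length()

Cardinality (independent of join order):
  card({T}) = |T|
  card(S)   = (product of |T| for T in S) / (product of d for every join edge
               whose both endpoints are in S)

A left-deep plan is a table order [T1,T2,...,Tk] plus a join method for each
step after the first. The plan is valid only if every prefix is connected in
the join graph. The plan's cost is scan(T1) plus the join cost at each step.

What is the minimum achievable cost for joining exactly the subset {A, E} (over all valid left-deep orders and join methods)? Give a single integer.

Selinger DP over subsets of {A,E}:
  {E}: scan cost=400, card=400
  {A}: scan cost=300, card=300
  {AE}: card=4000; try (A,hash)→6200, (E,nl_idx)→7000, (E,merge)→7300, (A,merge)→7400, (E,hash)→7800, (A,nl_idx)→8000 …(+2); best=6200 via (A,hash)

6200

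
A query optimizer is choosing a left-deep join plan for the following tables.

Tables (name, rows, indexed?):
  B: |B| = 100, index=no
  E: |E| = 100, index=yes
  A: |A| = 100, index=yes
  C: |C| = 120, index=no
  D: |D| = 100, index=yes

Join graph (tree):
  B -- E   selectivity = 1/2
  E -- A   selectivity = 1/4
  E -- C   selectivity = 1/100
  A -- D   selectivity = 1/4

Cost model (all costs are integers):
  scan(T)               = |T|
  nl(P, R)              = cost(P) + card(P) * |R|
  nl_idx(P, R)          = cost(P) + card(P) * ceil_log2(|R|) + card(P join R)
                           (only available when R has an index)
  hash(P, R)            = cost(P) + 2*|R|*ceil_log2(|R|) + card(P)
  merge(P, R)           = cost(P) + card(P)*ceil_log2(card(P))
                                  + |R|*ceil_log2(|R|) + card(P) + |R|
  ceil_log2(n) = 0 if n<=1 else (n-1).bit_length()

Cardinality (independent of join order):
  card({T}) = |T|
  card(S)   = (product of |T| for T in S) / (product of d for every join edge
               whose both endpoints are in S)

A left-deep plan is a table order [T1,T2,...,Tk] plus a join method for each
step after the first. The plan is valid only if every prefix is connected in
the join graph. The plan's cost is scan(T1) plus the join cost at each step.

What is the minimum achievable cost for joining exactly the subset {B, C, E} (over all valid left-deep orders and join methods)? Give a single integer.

2600

Selinger DP over subsets of {B,C,E}:
  {B}: scan cost=100, card=100
  {E}: scan cost=100, card=100
  {C}: scan cost=120, card=120
  {BE}: card=5000; try (E,hash)→1600, (B,hash)→1600, (E,merge)→1700, (B,merge)→1700, (E,nl_idx)→5800, (E,nl)→10100 …(+1); best=1600 via (E,hash)
  {CE}: card=120; try (E,nl_idx)→1080, (E,hash)→1640, (C,merge)→1860, (E,merge)→1880, (C,hash)→1880, (C,nl)→12100 …(+1); best=1080 via (E,nl_idx)
  {BCE}: card=6000; try (B,hash)→2600, (B,merge)→2840, (C,hash)→8280, (B,nl)→13080, (C,merge)→72560, (C,nl)→601600; best=2600 via (B,hash)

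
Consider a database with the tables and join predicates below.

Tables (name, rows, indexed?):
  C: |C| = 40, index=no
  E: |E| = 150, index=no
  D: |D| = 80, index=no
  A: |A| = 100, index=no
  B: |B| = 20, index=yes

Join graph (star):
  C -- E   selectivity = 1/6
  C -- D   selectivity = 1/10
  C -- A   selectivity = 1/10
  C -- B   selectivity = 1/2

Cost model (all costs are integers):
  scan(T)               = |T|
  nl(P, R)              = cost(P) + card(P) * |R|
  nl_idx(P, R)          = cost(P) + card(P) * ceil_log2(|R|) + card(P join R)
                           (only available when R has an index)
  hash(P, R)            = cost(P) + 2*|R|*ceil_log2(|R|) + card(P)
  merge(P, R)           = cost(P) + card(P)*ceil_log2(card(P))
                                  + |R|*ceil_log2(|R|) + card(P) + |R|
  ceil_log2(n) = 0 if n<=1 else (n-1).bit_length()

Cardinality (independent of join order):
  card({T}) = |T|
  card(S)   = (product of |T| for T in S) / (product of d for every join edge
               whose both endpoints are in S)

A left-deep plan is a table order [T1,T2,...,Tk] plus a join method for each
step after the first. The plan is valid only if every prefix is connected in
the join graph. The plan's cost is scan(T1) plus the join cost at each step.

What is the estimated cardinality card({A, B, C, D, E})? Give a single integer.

Tables in S: A(100), B(20), C(40), D(80), E(150)
Edges inside S: C-E(d=6), C-D(d=10), C-A(d=10), C-B(d=2)
numerator = 100 * 20 * 40 * 80 * 150 = 960000000
denominator = 6 * 10 * 10 * 2 = 1200
card(S) = 960000000 / 1200 = 800000

800000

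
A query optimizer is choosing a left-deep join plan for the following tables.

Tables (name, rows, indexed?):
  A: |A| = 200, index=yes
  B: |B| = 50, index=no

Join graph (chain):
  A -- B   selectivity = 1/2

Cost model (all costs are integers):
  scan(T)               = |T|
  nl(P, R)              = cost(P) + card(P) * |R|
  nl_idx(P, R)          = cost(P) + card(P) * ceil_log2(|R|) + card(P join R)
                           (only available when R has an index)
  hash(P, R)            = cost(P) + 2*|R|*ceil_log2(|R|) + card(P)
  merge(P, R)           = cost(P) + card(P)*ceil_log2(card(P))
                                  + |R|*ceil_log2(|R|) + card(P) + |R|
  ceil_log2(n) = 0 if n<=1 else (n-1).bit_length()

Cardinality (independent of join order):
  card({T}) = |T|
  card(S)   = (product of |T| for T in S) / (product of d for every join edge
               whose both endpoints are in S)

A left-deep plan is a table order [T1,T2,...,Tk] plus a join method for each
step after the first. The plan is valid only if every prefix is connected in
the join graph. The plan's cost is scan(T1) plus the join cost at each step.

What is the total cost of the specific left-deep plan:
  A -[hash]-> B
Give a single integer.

1000

step 1: scan A: cost=200, card=200
step 2: join B via hash
    card(P join B) = 200*50/(2) = 5000
    cost = 200 + 2*50*6 + 200 = 1000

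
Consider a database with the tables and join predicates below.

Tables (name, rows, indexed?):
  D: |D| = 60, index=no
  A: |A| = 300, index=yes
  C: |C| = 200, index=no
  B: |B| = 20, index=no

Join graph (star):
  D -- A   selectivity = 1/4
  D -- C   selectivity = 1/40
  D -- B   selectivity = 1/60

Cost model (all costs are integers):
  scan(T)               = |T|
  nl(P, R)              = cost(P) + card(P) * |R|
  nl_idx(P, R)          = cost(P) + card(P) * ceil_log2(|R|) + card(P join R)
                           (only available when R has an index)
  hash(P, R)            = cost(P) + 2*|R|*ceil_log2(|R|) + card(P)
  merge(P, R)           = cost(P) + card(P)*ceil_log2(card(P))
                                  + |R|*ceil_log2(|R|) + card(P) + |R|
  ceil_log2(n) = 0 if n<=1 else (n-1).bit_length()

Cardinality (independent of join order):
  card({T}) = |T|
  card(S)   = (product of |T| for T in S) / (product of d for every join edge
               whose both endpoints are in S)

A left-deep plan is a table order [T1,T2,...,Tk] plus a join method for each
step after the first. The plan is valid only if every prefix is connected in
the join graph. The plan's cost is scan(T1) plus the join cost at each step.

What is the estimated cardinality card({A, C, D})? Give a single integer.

Tables in S: A(300), C(200), D(60)
Edges inside S: D-A(d=4), D-C(d=40)
numerator = 300 * 200 * 60 = 3600000
denominator = 4 * 40 = 160
card(S) = 3600000 / 160 = 22500

22500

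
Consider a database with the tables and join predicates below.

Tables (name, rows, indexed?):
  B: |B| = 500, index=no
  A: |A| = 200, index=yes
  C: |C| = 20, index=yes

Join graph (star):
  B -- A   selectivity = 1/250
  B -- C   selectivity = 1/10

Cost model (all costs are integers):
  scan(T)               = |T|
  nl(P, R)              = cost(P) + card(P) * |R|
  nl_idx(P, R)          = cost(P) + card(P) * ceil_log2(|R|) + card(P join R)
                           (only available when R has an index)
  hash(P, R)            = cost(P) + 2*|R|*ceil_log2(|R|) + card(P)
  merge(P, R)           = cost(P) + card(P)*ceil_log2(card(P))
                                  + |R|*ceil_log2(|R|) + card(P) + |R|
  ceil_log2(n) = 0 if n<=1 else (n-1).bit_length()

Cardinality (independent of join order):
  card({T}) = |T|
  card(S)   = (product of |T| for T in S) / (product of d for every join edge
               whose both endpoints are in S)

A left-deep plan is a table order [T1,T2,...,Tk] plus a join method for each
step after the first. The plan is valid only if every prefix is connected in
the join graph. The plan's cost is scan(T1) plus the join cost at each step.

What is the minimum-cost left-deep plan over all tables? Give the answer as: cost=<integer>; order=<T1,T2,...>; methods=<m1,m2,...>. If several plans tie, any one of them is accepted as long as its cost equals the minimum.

Selinger DP (subsets sized 1..n):
  {B}: scan cost=500, card=500
  {A}: scan cost=200, card=200
  {C}: scan cost=20, card=20
  {AB}: card=400; try (A,hash)→4200, (A,nl_idx)→4900, (B,merge)→7000, (A,merge)→7300, (B,hash)→9400, (B,nl)→100200 …(+1); best=4200 via (A,hash)
  {BC}: card=1000; try (C,hash)→1200, (C,nl_idx)→4000, (B,merge)→5140, (C,merge)→5620, (B,hash)→9040, (B,nl)→10020 …(+1); best=1200 via (C,hash)
  {ABC}: card=800; try (C,hash)→4800, (A,hash)→5400, (C,nl_idx)→7000, (C,merge)→8320, (A,nl_idx)→10000, (C,nl)→12200 …(+2); best=4800 via (C,hash)

cost=4800; order=B,A,C; methods=hash,hash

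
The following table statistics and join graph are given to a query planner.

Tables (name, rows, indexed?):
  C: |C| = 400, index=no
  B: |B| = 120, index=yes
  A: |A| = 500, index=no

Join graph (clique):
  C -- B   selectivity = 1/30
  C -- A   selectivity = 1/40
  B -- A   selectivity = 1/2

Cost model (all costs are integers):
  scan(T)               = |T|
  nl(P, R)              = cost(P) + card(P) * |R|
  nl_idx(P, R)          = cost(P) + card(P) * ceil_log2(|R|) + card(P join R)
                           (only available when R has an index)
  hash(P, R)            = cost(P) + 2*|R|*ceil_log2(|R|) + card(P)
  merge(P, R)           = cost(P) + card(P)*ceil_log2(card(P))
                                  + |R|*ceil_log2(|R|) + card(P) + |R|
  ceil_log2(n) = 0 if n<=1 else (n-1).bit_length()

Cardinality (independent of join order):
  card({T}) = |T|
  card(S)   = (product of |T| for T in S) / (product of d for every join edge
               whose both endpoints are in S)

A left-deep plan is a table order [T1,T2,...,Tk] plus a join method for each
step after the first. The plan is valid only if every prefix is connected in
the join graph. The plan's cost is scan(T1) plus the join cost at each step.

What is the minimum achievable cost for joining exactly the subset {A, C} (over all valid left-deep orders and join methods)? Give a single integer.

8200

Selinger DP over subsets of {A,C}:
  {C}: scan cost=400, card=400
  {A}: scan cost=500, card=500
  {AC}: card=5000; try (C,hash)→8200, (A,merge)→9400, (C,merge)→9500, (A,hash)→9800, (A,nl)→200400, (C,nl)→200500; best=8200 via (C,hash)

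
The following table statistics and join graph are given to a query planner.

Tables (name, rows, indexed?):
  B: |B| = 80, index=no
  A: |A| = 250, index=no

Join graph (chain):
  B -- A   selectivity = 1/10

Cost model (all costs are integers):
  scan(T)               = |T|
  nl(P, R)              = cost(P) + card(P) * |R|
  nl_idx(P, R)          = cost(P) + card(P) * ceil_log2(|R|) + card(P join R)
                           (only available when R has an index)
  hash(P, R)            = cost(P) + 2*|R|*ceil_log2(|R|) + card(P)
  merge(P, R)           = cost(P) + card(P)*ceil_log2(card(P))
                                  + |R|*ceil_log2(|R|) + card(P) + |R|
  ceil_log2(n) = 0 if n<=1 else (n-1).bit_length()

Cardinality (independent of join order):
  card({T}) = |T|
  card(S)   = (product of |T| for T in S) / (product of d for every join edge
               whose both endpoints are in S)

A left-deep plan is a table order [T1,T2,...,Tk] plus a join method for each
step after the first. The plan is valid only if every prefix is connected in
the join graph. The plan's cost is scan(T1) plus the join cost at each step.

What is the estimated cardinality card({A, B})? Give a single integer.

2000

Tables in S: A(250), B(80)
Edges inside S: B-A(d=10)
numerator = 250 * 80 = 20000
denominator = 10 = 10
card(S) = 20000 / 10 = 2000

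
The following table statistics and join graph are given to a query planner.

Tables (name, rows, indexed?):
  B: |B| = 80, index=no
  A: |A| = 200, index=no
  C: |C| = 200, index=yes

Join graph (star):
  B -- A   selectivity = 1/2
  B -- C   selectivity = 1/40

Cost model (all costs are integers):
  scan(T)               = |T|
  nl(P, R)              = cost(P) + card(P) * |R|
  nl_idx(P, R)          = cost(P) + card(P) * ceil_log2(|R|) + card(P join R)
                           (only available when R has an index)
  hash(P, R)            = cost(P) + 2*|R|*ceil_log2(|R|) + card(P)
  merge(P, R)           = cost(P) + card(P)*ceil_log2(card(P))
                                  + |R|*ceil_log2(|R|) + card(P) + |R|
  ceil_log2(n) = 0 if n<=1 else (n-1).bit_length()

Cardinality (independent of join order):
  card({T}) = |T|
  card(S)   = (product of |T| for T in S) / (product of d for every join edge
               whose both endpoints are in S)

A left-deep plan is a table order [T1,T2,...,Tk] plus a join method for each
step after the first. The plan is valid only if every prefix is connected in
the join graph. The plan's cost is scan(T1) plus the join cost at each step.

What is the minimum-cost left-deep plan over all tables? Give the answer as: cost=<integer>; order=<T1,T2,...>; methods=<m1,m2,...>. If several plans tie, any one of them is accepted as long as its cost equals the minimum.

cost=4720; order=B,C,A; methods=nl_idx,hash

Selinger DP (subsets sized 1..n):
  {B}: scan cost=80, card=80
  {A}: scan cost=200, card=200
  {C}: scan cost=200, card=200
  {AB}: card=8000; try (B,hash)→1520, (A,merge)→2520, (B,merge)→2640, (A,hash)→3360, (A,nl)→16080, (B,nl)→16200; best=1520 via (B,hash)
  {BC}: card=400; try (C,nl_idx)→1120, (B,hash)→1520, (C,merge)→2520, (B,merge)→2640, (C,hash)→3360, (C,nl)→16080 …(+1); best=1120 via (C,nl_idx)
  {ABC}: card=40000; try (A,hash)→4720, (A,merge)→6920, (C,hash)→12720, (A,nl)→81120, (C,nl_idx)→105520, (C,merge)→115320 …(+1); best=4720 via (A,hash)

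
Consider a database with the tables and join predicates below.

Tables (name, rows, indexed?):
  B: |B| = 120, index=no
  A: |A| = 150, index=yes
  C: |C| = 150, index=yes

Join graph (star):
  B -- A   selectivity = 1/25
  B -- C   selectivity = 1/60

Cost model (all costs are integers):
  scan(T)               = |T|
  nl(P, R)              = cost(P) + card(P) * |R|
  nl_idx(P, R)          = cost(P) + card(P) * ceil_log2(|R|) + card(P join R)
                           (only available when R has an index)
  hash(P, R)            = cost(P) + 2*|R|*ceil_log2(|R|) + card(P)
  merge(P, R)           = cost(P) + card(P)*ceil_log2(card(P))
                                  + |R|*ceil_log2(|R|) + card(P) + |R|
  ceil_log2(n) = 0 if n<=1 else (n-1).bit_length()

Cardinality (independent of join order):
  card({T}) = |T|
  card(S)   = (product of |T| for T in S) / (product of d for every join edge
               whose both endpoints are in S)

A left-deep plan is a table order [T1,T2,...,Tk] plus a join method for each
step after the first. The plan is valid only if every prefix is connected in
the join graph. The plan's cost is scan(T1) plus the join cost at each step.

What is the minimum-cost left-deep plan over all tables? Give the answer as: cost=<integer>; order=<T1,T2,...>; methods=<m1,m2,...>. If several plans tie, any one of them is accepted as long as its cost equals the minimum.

Selinger DP (subsets sized 1..n):
  {B}: scan cost=120, card=120
  {A}: scan cost=150, card=150
  {C}: scan cost=150, card=150
  {AB}: card=720; try (A,nl_idx)→1800, (B,hash)→1980, (A,merge)→2430, (B,merge)→2460, (A,hash)→2640, (A,nl)→18120 …(+1); best=1800 via (A,nl_idx)
  {BC}: card=300; try (C,nl_idx)→1380, (B,hash)→1980, (C,merge)→2430, (B,merge)→2460, (C,hash)→2640, (C,nl)→18120 …(+1); best=1380 via (C,nl_idx)
  {ABC}: card=1800; try (A,hash)→4080, (C,hash)→4920, (A,nl_idx)→5580, (A,merge)→5730, (C,nl_idx)→9360, (C,merge)→11070 …(+2); best=4080 via (A,hash)

cost=4080; order=B,C,A; methods=nl_idx,hash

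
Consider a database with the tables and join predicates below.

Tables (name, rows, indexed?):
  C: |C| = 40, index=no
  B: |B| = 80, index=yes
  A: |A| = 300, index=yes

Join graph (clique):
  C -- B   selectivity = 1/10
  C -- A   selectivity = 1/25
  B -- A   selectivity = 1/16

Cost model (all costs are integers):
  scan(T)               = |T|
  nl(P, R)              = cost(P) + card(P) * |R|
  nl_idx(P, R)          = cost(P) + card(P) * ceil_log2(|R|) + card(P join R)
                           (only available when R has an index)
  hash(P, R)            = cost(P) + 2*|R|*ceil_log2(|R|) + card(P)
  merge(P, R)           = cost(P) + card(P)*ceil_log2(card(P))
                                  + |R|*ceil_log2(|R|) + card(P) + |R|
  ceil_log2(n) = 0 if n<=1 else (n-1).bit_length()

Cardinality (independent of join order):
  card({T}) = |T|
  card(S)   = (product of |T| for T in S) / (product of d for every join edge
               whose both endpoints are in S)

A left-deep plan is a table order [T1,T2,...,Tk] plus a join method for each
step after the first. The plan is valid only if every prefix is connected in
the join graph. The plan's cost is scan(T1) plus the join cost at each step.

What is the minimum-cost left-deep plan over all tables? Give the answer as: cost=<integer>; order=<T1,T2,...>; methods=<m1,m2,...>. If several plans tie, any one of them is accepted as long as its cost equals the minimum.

cost=2480; order=C,A,B; methods=nl_idx,hash

Selinger DP (subsets sized 1..n):
  {C}: scan cost=40, card=40
  {B}: scan cost=80, card=80
  {A}: scan cost=300, card=300
  {BC}: card=320; try (C,hash)→640, (B,nl_idx)→640, (B,merge)→960, (C,merge)→1000, (B,hash)→1200, (B,nl)→3240 …(+1); best=640 via (C,hash)
  {AC}: card=480; try (A,nl_idx)→880, (C,hash)→1080, (A,merge)→3320, (C,merge)→3580, (A,hash)→5480, (A,nl)→12040 …(+1); best=880 via (A,nl_idx)
  {AB}: card=1500; try (B,hash)→1720, (A,nl_idx)→2300, (A,merge)→3720, (B,nl_idx)→3900, (B,merge)→3940, (A,hash)→5560 …(+2); best=1720 via (B,hash)
  {ABC}: card=240; try (B,hash)→2480, (C,hash)→3700, (A,nl_idx)→3760, (B,nl_idx)→4480, (B,merge)→6320, (A,hash)→6360 …(+5); best=2480 via (B,hash)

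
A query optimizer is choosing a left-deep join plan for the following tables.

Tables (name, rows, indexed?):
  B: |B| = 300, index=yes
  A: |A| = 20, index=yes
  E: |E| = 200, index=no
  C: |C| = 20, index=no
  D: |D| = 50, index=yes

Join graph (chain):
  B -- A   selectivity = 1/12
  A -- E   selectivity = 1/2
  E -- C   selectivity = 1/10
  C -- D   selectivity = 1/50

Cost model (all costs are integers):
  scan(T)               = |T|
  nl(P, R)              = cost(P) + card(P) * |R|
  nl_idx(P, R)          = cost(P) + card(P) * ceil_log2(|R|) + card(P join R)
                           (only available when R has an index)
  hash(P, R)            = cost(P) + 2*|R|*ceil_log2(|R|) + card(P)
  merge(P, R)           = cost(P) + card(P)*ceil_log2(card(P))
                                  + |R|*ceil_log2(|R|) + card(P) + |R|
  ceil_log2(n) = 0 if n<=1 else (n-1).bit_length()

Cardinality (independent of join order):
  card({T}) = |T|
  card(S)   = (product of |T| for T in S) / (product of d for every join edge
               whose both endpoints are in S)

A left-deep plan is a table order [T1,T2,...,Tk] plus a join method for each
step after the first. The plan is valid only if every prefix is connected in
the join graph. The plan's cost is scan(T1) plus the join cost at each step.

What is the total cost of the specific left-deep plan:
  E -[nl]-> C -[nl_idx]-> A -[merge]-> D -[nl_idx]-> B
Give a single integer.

198550

step 1: scan E: cost=200, card=200
step 2: join C via nl
    card(P join C) = 200*20/(10) = 400
    cost = 200 + 200*20 = 4200
step 3: join A via nl_idx
    card(P join A) = 400*20/(2) = 4000
    cost = 4200 + 400*5 + 4000 = 10200
step 4: join D via merge
    card(P join D) = 4000*50/(50) = 4000
    cost = 10200 + 4000*12 + 50*6 + 4000 + 50 = 62550
step 5: join B via nl_idx
    card(P join B) = 4000*300/(12) = 100000
    cost = 62550 + 4000*9 + 100000 = 198550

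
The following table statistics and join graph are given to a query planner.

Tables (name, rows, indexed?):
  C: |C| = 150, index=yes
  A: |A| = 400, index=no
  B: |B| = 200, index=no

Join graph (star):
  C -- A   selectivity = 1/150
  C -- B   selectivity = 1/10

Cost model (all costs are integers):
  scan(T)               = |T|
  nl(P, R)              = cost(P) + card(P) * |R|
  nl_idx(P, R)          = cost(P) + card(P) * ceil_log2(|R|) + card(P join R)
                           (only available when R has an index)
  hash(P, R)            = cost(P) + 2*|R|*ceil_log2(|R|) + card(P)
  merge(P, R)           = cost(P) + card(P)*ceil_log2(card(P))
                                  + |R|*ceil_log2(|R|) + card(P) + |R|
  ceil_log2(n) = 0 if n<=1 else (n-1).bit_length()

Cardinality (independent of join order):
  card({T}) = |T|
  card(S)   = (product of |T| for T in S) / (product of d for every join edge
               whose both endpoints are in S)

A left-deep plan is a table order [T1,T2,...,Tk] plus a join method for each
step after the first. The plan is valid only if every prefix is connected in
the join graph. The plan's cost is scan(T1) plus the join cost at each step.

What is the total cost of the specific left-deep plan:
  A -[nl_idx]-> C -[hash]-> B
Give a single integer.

step 1: scan A: cost=400, card=400
step 2: join C via nl_idx
    card(P join C) = 400*150/(150) = 400
    cost = 400 + 400*8 + 400 = 4000
step 3: join B via hash
    card(P join B) = 400*200/(10) = 8000
    cost = 4000 + 2*200*8 + 400 = 7600

7600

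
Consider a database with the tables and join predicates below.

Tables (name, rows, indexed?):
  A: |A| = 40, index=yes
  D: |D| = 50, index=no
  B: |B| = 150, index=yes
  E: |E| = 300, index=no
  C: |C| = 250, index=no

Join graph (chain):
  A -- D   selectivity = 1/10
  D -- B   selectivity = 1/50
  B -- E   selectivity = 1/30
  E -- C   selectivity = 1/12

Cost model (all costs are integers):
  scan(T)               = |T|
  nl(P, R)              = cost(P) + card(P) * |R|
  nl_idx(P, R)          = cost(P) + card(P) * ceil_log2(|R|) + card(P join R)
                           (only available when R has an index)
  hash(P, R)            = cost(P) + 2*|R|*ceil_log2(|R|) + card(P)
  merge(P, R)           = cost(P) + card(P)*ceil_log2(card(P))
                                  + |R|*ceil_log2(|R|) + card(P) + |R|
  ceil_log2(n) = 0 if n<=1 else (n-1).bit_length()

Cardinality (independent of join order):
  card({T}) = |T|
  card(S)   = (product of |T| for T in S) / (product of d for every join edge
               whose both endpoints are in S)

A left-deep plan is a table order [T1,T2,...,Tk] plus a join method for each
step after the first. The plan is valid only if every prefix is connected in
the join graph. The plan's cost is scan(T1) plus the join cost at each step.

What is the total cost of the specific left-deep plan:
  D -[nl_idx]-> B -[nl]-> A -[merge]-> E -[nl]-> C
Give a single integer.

step 1: scan D: cost=50, card=50
step 2: join B via nl_idx
    card(P join B) = 50*150/(50) = 150
    cost = 50 + 50*8 + 150 = 600
step 3: join A via nl
    card(P join A) = 150*40/(10) = 600
    cost = 600 + 150*40 = 6600
step 4: join E via merge
    card(P join E) = 600*300/(30) = 6000
    cost = 6600 + 600*10 + 300*9 + 600 + 300 = 16200
step 5: join C via nl
    card(P join C) = 6000*250/(12) = 125000
    cost = 16200 + 6000*250 = 1516200

1516200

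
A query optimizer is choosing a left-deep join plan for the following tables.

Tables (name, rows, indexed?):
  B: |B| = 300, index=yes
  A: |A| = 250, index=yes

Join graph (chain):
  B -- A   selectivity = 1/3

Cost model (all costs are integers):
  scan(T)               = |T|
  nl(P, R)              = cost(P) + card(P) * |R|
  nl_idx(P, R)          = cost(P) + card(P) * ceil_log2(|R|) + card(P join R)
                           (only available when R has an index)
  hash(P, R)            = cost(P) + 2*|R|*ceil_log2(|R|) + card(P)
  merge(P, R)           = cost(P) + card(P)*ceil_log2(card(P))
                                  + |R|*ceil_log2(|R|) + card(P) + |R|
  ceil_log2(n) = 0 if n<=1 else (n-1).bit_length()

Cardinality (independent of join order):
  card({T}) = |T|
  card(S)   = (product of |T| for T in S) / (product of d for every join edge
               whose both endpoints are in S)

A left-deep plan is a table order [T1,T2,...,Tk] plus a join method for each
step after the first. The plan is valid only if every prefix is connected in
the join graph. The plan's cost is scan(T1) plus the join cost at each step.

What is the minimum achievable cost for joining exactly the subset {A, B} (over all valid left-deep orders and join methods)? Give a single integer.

4600

Selinger DP over subsets of {A,B}:
  {B}: scan cost=300, card=300
  {A}: scan cost=250, card=250
  {AB}: card=25000; try (A,hash)→4600, (B,merge)→5500, (A,merge)→5550, (B,hash)→5900, (B,nl_idx)→27500, (A,nl_idx)→27700 …(+2); best=4600 via (A,hash)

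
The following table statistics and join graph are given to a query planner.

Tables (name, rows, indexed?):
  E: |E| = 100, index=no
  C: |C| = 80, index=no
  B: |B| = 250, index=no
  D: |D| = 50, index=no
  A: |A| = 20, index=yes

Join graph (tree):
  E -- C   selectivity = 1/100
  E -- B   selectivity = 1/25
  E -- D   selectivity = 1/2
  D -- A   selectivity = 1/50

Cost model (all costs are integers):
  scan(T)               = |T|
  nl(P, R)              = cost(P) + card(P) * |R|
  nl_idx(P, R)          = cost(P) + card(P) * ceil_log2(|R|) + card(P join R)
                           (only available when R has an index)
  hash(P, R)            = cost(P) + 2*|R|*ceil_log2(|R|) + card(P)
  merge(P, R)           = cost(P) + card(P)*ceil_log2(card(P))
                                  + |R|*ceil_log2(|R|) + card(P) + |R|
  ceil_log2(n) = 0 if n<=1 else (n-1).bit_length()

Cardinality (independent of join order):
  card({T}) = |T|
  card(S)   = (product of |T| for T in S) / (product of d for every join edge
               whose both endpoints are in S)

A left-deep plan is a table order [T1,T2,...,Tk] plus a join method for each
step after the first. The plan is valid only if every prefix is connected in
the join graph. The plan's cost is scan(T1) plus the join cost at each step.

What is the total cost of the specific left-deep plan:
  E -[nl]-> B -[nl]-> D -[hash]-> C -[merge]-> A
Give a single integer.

step 1: scan E: cost=100, card=100
step 2: join B via nl
    card(P join B) = 100*250/(25) = 1000
    cost = 100 + 100*250 = 25100
step 3: join D via nl
    card(P join D) = 1000*50/(2) = 25000
    cost = 25100 + 1000*50 = 75100
step 4: join C via hash
    card(P join C) = 25000*80/(100) = 20000
    cost = 75100 + 2*80*7 + 25000 = 101220
step 5: join A via merge
    card(P join A) = 20000*20/(50) = 8000
    cost = 101220 + 20000*15 + 20*5 + 20000 + 20 = 421340

421340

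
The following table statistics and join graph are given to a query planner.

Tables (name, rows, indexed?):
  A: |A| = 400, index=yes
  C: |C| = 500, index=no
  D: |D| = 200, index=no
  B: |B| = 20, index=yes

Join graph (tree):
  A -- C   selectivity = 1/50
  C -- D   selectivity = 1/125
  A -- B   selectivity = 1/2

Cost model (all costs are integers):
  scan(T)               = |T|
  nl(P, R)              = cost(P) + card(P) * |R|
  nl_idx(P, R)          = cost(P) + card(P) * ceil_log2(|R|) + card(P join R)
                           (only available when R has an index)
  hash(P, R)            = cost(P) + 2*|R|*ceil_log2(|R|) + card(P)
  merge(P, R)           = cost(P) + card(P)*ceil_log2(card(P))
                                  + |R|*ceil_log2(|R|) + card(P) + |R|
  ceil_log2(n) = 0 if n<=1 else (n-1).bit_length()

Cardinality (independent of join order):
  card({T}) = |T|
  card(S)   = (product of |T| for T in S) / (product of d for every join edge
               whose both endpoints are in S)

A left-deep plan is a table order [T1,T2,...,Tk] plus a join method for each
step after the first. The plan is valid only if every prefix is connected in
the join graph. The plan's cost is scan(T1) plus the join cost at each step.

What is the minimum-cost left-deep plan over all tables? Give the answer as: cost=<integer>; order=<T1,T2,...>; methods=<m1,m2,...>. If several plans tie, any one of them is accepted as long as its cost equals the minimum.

Selinger DP (subsets sized 1..n):
  {A}: scan cost=400, card=400
  {C}: scan cost=500, card=500
  {D}: scan cost=200, card=200
  {B}: scan cost=20, card=20
  {AC}: card=4000; try (A,hash)→8200, (A,nl_idx)→9000, (C,merge)→9400, (A,merge)→9500, (C,hash)→9800, (C,nl)→200400 …(+1); best=8200 via (A,hash)
  {AB}: card=4000; try (B,hash)→1000, (A,merge)→4140, (A,nl_idx)→4200, (B,merge)→4520, (B,nl_idx)→6400, (A,hash)→7240 …(+2); best=1000 via (B,hash)
  {CD}: card=800; try (D,hash)→4200, (C,merge)→7000, (D,merge)→7300, (C,hash)→9400, (C,nl)→100200, (D,nl)→100500; best=4200 via (D,hash)
  {ACD}: card=6400; try (A,hash)→12200, (D,hash)→15400, (A,merge)→17000, (A,nl_idx)→17800, (D,merge)→62000, (A,nl)→324200 …(+1); best=12200 via (A,hash)
  {ABC}: card=40000; try (B,hash)→12400, (C,hash)→14000, (C,merge)→58000, (B,merge)→60320, (B,nl_idx)→68200, (B,nl)→88200 …(+1); best=12400 via (B,hash)
  {ABCD}: card=64000; try (B,hash)→18800, (D,hash)→55600, (B,merge)→101920, (B,nl_idx)→108200, (B,nl)→140200, (D,merge)→694200 …(+1); best=18800 via (B,hash)

cost=18800; order=C,D,A,B; methods=hash,hash,hash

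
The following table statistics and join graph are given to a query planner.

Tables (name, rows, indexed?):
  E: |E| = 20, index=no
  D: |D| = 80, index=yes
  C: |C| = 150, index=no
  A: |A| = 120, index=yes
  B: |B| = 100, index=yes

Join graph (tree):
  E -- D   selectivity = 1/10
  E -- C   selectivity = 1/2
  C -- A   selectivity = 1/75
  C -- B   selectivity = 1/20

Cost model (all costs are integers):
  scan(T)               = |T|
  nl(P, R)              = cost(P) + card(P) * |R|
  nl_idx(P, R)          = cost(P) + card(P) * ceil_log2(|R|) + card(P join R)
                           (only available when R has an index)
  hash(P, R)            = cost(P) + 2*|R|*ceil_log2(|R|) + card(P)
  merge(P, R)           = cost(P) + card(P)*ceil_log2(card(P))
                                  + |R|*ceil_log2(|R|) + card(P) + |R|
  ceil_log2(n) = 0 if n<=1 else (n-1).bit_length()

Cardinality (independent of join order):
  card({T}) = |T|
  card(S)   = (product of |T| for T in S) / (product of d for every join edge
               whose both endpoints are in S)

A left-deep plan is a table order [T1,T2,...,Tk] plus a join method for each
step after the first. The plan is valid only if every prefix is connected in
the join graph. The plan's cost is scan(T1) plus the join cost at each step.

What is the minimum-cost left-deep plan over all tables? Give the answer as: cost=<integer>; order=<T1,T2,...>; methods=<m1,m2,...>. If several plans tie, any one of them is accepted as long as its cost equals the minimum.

Selinger DP (subsets sized 1..n):
  {E}: scan cost=20, card=20
  {D}: scan cost=80, card=80
  {C}: scan cost=150, card=150
  {A}: scan cost=120, card=120
  {B}: scan cost=100, card=100
  {DE}: card=160; try (D,nl_idx)→320, (E,hash)→360, (D,merge)→780, (E,merge)→840, (D,hash)→1160, (D,nl)→1620 …(+1); best=320 via (D,nl_idx)
  {CE}: card=1500; try (E,hash)→500, (C,merge)→1490, (E,merge)→1620, (C,hash)→2440, (C,nl)→3020, (E,nl)→3150; best=500 via (E,hash)
  {AC}: card=240; try (A,nl_idx)→1440, (A,hash)→1980, (C,merge)→2430, (A,merge)→2460, (C,hash)→2640, (C,nl)→18120 …(+1); best=1440 via (A,nl_idx)
  {BC}: card=750; try (B,hash)→1700, (B,nl_idx)→1950, (C,merge)→2250, (B,merge)→2300, (C,hash)→2600, (C,nl)→15100 …(+1); best=1700 via (B,hash)
  {CDE}: card=12000; try (C,hash)→2880, (C,merge)→3110, (D,hash)→3120, (D,merge)→19140, (D,nl_idx)→23000, (C,nl)→24320 …(+1); best=2880 via (C,hash)
  {ACE}: card=2400; try (E,hash)→1880, (A,hash)→3680, (E,merge)→3720, (E,nl)→6240, (A,nl_idx)→13400, (A,merge)→19460 …(+1); best=1880 via (E,hash)
  {BCE}: card=7500; try (E,hash)→2650, (B,hash)→3400, (E,merge)→10070, (E,nl)→16700, (B,nl_idx)→18500, (B,merge)→19300 …(+1); best=2650 via (E,hash)
  {ABC}: card=1200; try (B,hash)→3080, (A,hash)→4130, (B,nl_idx)→4320, (B,merge)→4400, (A,nl_idx)→8150, (A,merge)→10910 …(+2); best=3080 via (B,hash)
  {ACDE}: card=19200; try (D,hash)→5400, (A,hash)→16560, (D,merge)→33720, (D,nl_idx)→37880, (A,nl_idx)→106080, (A,merge)→183840 …(+2); best=5400 via (D,hash)
  {BCDE}: card=60000; try (D,hash)→11270, (B,hash)→16280, (D,merge)→108290, (D,nl_idx)→115150, (B,nl_idx)→146880, (B,merge)→183680 …(+2); best=11270 via (D,hash)
  {ABCE}: card=12000; try (E,hash)→4480, (B,hash)→5680, (A,hash)→11830, (E,merge)→17600, (E,nl)→27080, (B,nl_idx)→30680 …(+5); best=4480 via (E,hash)
  {ABCDE}: card=96000; try (D,hash)→17600, (B,hash)→26000, (A,hash)→72950, (D,nl_idx)→184480, (D,merge)→185120, (B,nl_idx)→235800 …(+6); best=17600 via (D,hash)

cost=17600; order=C,A,B,E,D; methods=nl_idx,hash,hash,hash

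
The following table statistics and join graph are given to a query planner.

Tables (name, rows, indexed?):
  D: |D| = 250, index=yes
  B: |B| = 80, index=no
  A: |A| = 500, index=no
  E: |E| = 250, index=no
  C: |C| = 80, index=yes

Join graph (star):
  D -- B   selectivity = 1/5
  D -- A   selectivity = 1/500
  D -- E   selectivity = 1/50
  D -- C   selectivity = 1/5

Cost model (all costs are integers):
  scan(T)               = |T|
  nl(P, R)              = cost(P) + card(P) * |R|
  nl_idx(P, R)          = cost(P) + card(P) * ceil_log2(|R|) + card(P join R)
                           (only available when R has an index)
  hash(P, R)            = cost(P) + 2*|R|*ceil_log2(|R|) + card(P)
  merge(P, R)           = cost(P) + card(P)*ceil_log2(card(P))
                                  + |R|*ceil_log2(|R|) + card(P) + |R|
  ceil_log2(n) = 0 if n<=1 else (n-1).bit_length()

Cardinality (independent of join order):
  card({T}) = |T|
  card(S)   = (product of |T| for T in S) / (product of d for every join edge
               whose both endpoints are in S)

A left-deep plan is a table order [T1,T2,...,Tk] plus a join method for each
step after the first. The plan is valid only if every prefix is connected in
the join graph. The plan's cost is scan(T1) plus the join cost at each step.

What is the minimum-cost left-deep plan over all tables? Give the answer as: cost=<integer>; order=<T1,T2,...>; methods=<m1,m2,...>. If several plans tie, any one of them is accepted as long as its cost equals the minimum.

cost=32490; order=A,D,E,B,C; methods=nl_idx,hash,hash,hash

Selinger DP (subsets sized 1..n):
  {D}: scan cost=250, card=250
  {B}: scan cost=80, card=80
  {A}: scan cost=500, card=500
  {E}: scan cost=250, card=250
  {C}: scan cost=80, card=80
  {BD}: card=4000; try (B,hash)→1620, (D,merge)→2970, (B,merge)→3140, (D,hash)→4160, (D,nl_idx)→4720, (D,nl)→20080 …(+1); best=1620 via (B,hash)
  {AD}: card=250; try (D,nl_idx)→4750, (D,hash)→5000, (A,merge)→7500, (D,merge)→7750, (A,hash)→9500, (A,nl)→125250 …(+1); best=4750 via (D,nl_idx)
  {DE}: card=1250; try (D,nl_idx)→3500, (E,hash)→4500, (D,hash)→4500, (E,merge)→4750, (D,merge)→4750, (E,nl)→62750 …(+1); best=3500 via (D,nl_idx)
  {CD}: card=4000; try (C,hash)→1620, (D,merge)→2970, (C,merge)→3140, (D,hash)→4160, (D,nl_idx)→4720, (C,nl_idx)→6000 …(+2); best=1620 via (C,hash)
  {ABD}: card=4000; try (B,hash)→6120, (B,merge)→7640, (A,hash)→14620, (B,nl)→24750, (A,merge)→58620, (A,nl)→2001620; best=6120 via (B,hash)
  {BDE}: card=20000; try (B,hash)→5870, (E,hash)→9620, (B,merge)→19140, (E,merge)→55870, (B,nl)→103500, (E,nl)→1001620; best=5870 via (B,hash)
  {BCD}: card=64000; try (C,hash)→6740, (B,hash)→6740, (C,merge)→54260, (B,merge)→54260, (C,nl_idx)→93620, (C,nl)→321620 …(+1); best=6740 via (C,hash)
  {ADE}: card=1250; try (E,hash)→9000, (E,merge)→9250, (A,hash)→13750, (A,merge)→23500, (E,nl)→67250, (A,nl)→628500; best=9000 via (E,hash)
  {ACD}: card=4000; try (C,hash)→6120, (C,merge)→7640, (C,nl_idx)→10500, (A,hash)→14620, (C,nl)→24750, (A,merge)→58620 …(+1); best=6120 via (C,hash)
  {CDE}: card=20000; try (C,hash)→5870, (E,hash)→9620, (C,merge)→19140, (C,nl_idx)→32250, (E,merge)→55870, (C,nl)→103500 …(+1); best=5870 via (C,hash)
  {ABDE}: card=20000; try (B,hash)→11370, (E,hash)→14120, (B,merge)→24640, (A,hash)→34870, (E,merge)→60370, (B,nl)→109000 …(+3); best=11370 via (B,hash)
  {ABCD}: card=64000; try (C,hash)→11240, (B,hash)→11240, (C,merge)→58760, (B,merge)→58760, (A,hash)→79740, (C,nl_idx)→98120 …(+4); best=11240 via (C,hash)
  {BCDE}: card=320000; try (C,hash)→26990, (B,hash)→26990, (E,hash)→74740, (C,merge)→326510, (B,merge)→326510, (C,nl_idx)→465870 …(+4); best=26990 via (C,hash)
  {ACDE}: card=20000; try (C,hash)→11370, (E,hash)→14120, (C,merge)→24640, (A,hash)→34870, (C,nl_idx)→37750, (E,merge)→60370 …(+4); best=11370 via (C,hash)
  {ABCDE}: card=320000; try (C,hash)→32490, (B,hash)→32490, (E,hash)→79240, (C,merge)→332010, (B,merge)→332010, (A,hash)→355990 …(+7); best=32490 via (C,hash)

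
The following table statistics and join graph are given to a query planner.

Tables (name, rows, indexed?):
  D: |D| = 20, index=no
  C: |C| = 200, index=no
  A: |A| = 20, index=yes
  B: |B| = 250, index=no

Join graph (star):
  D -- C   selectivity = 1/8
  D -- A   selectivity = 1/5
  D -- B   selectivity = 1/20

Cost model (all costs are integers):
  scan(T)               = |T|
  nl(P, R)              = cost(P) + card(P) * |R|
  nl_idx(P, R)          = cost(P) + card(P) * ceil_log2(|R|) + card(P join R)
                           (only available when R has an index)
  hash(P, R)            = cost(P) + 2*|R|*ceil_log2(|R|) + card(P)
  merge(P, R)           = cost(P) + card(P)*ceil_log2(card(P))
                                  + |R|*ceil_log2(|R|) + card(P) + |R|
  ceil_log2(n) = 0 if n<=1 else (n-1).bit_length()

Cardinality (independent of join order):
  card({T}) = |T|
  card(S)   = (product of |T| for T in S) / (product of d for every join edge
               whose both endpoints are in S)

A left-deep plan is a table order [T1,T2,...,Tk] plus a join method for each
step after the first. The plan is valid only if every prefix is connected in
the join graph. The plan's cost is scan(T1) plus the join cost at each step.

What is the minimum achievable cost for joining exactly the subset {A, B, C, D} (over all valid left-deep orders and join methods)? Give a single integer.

Selinger DP over subsets of {A,B,C,D}:
  {D}: scan cost=20, card=20
  {C}: scan cost=200, card=200
  {A}: scan cost=20, card=20
  {B}: scan cost=250, card=250
  {CD}: card=500; try (D,hash)→600, (C,merge)→1940, (D,merge)→2120, (C,hash)→3240, (C,nl)→4020, (D,nl)→4200; best=600 via (D,hash)
  {AD}: card=80; try (A,nl_idx)→200, (D,hash)→240, (A,hash)→240, (D,merge)→260, (A,merge)→260, (D,nl)→420 …(+1); best=200 via (A,nl_idx)
  {BD}: card=250; try (D,hash)→700, (B,merge)→2390, (D,merge)→2620, (B,hash)→4040, (B,nl)→5020, (D,nl)→5250; best=700 via (D,hash)
  {ACD}: card=2000; try (A,hash)→1300, (C,merge)→2640, (C,hash)→3480, (A,nl_idx)→5100, (A,merge)→5720, (A,nl)→10600 …(+1); best=1300 via (A,hash)
  {BCD}: card=6250; try (C,hash)→4150, (C,merge)→4750, (B,hash)→5100, (B,merge)→7850, (C,nl)→50700, (B,nl)→125600; best=4150 via (C,hash)
  {ABD}: card=1000; try (A,hash)→1150, (A,nl_idx)→2950, (A,merge)→3070, (B,merge)→3090, (B,hash)→4280, (A,nl)→5700 …(+1); best=1150 via (A,hash)
  {ABCD}: card=25000; try (C,hash)→5350, (B,hash)→7300, (A,hash)→10600, (C,merge)→13950, (B,merge)→27550, (A,nl_idx)→60400 …(+4); best=5350 via (C,hash)

5350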